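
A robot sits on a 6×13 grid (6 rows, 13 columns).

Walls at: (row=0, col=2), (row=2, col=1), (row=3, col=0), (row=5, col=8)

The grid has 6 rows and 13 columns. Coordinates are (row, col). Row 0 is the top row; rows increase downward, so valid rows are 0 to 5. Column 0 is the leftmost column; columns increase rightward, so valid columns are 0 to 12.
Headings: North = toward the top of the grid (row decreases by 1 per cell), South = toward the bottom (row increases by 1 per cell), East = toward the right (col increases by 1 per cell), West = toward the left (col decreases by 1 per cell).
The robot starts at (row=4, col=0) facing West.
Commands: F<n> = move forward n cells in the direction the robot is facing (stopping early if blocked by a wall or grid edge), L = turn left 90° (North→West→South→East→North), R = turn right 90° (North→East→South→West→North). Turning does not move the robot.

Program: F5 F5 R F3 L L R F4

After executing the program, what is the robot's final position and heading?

Start: (row=4, col=0), facing West
  F5: move forward 0/5 (blocked), now at (row=4, col=0)
  F5: move forward 0/5 (blocked), now at (row=4, col=0)
  R: turn right, now facing North
  F3: move forward 0/3 (blocked), now at (row=4, col=0)
  L: turn left, now facing West
  L: turn left, now facing South
  R: turn right, now facing West
  F4: move forward 0/4 (blocked), now at (row=4, col=0)
Final: (row=4, col=0), facing West

Answer: Final position: (row=4, col=0), facing West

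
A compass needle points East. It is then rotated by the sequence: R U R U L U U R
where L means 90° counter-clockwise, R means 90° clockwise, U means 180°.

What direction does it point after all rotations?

Answer: Final heading: West

Derivation:
Start: East
  R (right (90° clockwise)) -> South
  U (U-turn (180°)) -> North
  R (right (90° clockwise)) -> East
  U (U-turn (180°)) -> West
  L (left (90° counter-clockwise)) -> South
  U (U-turn (180°)) -> North
  U (U-turn (180°)) -> South
  R (right (90° clockwise)) -> West
Final: West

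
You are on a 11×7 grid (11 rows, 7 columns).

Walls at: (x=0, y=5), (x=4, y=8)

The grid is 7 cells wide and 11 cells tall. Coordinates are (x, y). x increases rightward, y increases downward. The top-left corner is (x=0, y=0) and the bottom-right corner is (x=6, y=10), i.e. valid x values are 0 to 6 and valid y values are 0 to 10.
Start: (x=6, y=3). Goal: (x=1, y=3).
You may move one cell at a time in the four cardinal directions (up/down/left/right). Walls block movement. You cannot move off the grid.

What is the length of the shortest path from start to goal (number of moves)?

BFS from (x=6, y=3) until reaching (x=1, y=3):
  Distance 0: (x=6, y=3)
  Distance 1: (x=6, y=2), (x=5, y=3), (x=6, y=4)
  Distance 2: (x=6, y=1), (x=5, y=2), (x=4, y=3), (x=5, y=4), (x=6, y=5)
  Distance 3: (x=6, y=0), (x=5, y=1), (x=4, y=2), (x=3, y=3), (x=4, y=4), (x=5, y=5), (x=6, y=6)
  Distance 4: (x=5, y=0), (x=4, y=1), (x=3, y=2), (x=2, y=3), (x=3, y=4), (x=4, y=5), (x=5, y=6), (x=6, y=7)
  Distance 5: (x=4, y=0), (x=3, y=1), (x=2, y=2), (x=1, y=3), (x=2, y=4), (x=3, y=5), (x=4, y=6), (x=5, y=7), (x=6, y=8)  <- goal reached here
One shortest path (5 moves): (x=6, y=3) -> (x=5, y=3) -> (x=4, y=3) -> (x=3, y=3) -> (x=2, y=3) -> (x=1, y=3)

Answer: Shortest path length: 5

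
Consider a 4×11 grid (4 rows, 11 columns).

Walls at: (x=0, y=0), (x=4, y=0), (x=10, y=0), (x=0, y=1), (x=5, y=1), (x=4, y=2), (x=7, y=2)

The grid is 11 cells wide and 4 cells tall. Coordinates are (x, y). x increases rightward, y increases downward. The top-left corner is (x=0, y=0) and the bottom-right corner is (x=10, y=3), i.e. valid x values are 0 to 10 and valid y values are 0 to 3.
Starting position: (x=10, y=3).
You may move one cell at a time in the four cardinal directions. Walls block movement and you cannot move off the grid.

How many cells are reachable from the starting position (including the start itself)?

Answer: Reachable cells: 37

Derivation:
BFS flood-fill from (x=10, y=3):
  Distance 0: (x=10, y=3)
  Distance 1: (x=10, y=2), (x=9, y=3)
  Distance 2: (x=10, y=1), (x=9, y=2), (x=8, y=3)
  Distance 3: (x=9, y=1), (x=8, y=2), (x=7, y=3)
  Distance 4: (x=9, y=0), (x=8, y=1), (x=6, y=3)
  Distance 5: (x=8, y=0), (x=7, y=1), (x=6, y=2), (x=5, y=3)
  Distance 6: (x=7, y=0), (x=6, y=1), (x=5, y=2), (x=4, y=3)
  Distance 7: (x=6, y=0), (x=3, y=3)
  Distance 8: (x=5, y=0), (x=3, y=2), (x=2, y=3)
  Distance 9: (x=3, y=1), (x=2, y=2), (x=1, y=3)
  Distance 10: (x=3, y=0), (x=2, y=1), (x=4, y=1), (x=1, y=2), (x=0, y=3)
  Distance 11: (x=2, y=0), (x=1, y=1), (x=0, y=2)
  Distance 12: (x=1, y=0)
Total reachable: 37 (grid has 37 open cells total)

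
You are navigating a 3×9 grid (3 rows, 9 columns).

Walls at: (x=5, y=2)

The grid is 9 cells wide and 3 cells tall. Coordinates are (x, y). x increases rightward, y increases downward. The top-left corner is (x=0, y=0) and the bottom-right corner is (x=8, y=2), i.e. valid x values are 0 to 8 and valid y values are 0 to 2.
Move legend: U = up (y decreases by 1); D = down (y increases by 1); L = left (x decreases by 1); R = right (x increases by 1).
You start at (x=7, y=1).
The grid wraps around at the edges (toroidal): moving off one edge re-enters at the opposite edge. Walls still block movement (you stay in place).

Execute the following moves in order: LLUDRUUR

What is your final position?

Start: (x=7, y=1)
  L (left): (x=7, y=1) -> (x=6, y=1)
  L (left): (x=6, y=1) -> (x=5, y=1)
  U (up): (x=5, y=1) -> (x=5, y=0)
  D (down): (x=5, y=0) -> (x=5, y=1)
  R (right): (x=5, y=1) -> (x=6, y=1)
  U (up): (x=6, y=1) -> (x=6, y=0)
  U (up): (x=6, y=0) -> (x=6, y=2)
  R (right): (x=6, y=2) -> (x=7, y=2)
Final: (x=7, y=2)

Answer: Final position: (x=7, y=2)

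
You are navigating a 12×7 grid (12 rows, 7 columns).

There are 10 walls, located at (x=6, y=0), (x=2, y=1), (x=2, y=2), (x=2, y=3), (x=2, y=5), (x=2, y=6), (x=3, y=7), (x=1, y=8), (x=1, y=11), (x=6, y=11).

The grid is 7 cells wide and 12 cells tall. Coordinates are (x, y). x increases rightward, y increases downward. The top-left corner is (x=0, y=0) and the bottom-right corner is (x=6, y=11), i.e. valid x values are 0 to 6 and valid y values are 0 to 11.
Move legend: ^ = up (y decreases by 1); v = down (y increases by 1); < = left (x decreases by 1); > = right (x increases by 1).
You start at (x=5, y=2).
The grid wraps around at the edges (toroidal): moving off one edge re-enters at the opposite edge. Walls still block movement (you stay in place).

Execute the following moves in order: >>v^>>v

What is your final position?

Start: (x=5, y=2)
  > (right): (x=5, y=2) -> (x=6, y=2)
  > (right): (x=6, y=2) -> (x=0, y=2)
  v (down): (x=0, y=2) -> (x=0, y=3)
  ^ (up): (x=0, y=3) -> (x=0, y=2)
  > (right): (x=0, y=2) -> (x=1, y=2)
  > (right): blocked, stay at (x=1, y=2)
  v (down): (x=1, y=2) -> (x=1, y=3)
Final: (x=1, y=3)

Answer: Final position: (x=1, y=3)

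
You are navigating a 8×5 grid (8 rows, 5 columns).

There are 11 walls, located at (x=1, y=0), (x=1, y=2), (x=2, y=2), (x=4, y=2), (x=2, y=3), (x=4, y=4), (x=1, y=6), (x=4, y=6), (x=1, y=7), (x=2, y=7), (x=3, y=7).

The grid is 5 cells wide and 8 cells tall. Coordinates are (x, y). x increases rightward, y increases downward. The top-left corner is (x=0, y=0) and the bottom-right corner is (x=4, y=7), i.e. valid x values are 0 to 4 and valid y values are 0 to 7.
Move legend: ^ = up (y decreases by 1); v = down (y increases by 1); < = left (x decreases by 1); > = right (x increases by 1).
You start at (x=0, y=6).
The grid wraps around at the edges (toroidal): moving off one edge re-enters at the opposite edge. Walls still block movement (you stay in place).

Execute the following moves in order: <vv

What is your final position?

Start: (x=0, y=6)
  < (left): blocked, stay at (x=0, y=6)
  v (down): (x=0, y=6) -> (x=0, y=7)
  v (down): (x=0, y=7) -> (x=0, y=0)
Final: (x=0, y=0)

Answer: Final position: (x=0, y=0)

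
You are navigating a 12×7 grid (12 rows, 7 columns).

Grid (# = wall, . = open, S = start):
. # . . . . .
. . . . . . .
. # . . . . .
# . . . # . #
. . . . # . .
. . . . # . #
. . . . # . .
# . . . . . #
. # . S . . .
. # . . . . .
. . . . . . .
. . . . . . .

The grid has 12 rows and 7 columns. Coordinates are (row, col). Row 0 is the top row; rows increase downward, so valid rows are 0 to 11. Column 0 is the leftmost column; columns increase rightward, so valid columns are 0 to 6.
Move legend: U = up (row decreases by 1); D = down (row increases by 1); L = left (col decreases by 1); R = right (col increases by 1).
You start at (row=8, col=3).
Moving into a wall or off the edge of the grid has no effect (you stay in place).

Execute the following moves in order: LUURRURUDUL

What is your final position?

Answer: Final position: (row=4, col=2)

Derivation:
Start: (row=8, col=3)
  L (left): (row=8, col=3) -> (row=8, col=2)
  U (up): (row=8, col=2) -> (row=7, col=2)
  U (up): (row=7, col=2) -> (row=6, col=2)
  R (right): (row=6, col=2) -> (row=6, col=3)
  R (right): blocked, stay at (row=6, col=3)
  U (up): (row=6, col=3) -> (row=5, col=3)
  R (right): blocked, stay at (row=5, col=3)
  U (up): (row=5, col=3) -> (row=4, col=3)
  D (down): (row=4, col=3) -> (row=5, col=3)
  U (up): (row=5, col=3) -> (row=4, col=3)
  L (left): (row=4, col=3) -> (row=4, col=2)
Final: (row=4, col=2)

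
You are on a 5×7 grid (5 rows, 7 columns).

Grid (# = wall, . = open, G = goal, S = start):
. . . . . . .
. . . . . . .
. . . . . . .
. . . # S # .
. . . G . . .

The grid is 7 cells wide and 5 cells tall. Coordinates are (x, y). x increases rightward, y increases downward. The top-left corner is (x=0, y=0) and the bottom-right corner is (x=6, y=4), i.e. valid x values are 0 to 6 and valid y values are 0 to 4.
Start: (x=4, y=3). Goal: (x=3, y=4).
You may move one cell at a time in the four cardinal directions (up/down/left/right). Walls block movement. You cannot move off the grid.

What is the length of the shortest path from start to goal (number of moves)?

Answer: Shortest path length: 2

Derivation:
BFS from (x=4, y=3) until reaching (x=3, y=4):
  Distance 0: (x=4, y=3)
  Distance 1: (x=4, y=2), (x=4, y=4)
  Distance 2: (x=4, y=1), (x=3, y=2), (x=5, y=2), (x=3, y=4), (x=5, y=4)  <- goal reached here
One shortest path (2 moves): (x=4, y=3) -> (x=4, y=4) -> (x=3, y=4)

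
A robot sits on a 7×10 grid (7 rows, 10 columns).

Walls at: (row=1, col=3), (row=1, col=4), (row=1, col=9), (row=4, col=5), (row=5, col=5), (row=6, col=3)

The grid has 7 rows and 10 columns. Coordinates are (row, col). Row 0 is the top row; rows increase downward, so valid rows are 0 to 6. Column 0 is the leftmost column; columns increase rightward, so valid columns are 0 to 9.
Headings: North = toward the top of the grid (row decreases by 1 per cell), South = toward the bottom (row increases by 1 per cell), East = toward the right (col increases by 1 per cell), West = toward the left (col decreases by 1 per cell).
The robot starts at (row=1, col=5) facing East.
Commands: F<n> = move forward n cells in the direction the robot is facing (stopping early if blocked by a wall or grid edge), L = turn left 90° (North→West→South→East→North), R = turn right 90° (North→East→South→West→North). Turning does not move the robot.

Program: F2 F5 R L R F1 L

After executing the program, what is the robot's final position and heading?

Answer: Final position: (row=2, col=8), facing East

Derivation:
Start: (row=1, col=5), facing East
  F2: move forward 2, now at (row=1, col=7)
  F5: move forward 1/5 (blocked), now at (row=1, col=8)
  R: turn right, now facing South
  L: turn left, now facing East
  R: turn right, now facing South
  F1: move forward 1, now at (row=2, col=8)
  L: turn left, now facing East
Final: (row=2, col=8), facing East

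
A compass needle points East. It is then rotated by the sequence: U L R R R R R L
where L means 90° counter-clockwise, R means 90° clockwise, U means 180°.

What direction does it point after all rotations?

Start: East
  U (U-turn (180°)) -> West
  L (left (90° counter-clockwise)) -> South
  R (right (90° clockwise)) -> West
  R (right (90° clockwise)) -> North
  R (right (90° clockwise)) -> East
  R (right (90° clockwise)) -> South
  R (right (90° clockwise)) -> West
  L (left (90° counter-clockwise)) -> South
Final: South

Answer: Final heading: South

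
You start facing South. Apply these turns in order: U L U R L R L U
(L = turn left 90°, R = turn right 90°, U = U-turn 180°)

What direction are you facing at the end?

Start: South
  U (U-turn (180°)) -> North
  L (left (90° counter-clockwise)) -> West
  U (U-turn (180°)) -> East
  R (right (90° clockwise)) -> South
  L (left (90° counter-clockwise)) -> East
  R (right (90° clockwise)) -> South
  L (left (90° counter-clockwise)) -> East
  U (U-turn (180°)) -> West
Final: West

Answer: Final heading: West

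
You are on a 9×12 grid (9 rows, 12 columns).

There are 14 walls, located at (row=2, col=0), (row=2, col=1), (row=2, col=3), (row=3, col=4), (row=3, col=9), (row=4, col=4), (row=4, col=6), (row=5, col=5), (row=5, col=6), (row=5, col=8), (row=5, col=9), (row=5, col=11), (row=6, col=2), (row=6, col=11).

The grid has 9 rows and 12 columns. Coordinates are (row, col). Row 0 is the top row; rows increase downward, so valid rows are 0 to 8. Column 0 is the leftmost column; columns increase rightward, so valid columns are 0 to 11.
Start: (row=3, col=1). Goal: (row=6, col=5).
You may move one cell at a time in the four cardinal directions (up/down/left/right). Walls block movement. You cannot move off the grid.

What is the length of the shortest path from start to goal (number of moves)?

BFS from (row=3, col=1) until reaching (row=6, col=5):
  Distance 0: (row=3, col=1)
  Distance 1: (row=3, col=0), (row=3, col=2), (row=4, col=1)
  Distance 2: (row=2, col=2), (row=3, col=3), (row=4, col=0), (row=4, col=2), (row=5, col=1)
  Distance 3: (row=1, col=2), (row=4, col=3), (row=5, col=0), (row=5, col=2), (row=6, col=1)
  Distance 4: (row=0, col=2), (row=1, col=1), (row=1, col=3), (row=5, col=3), (row=6, col=0), (row=7, col=1)
  Distance 5: (row=0, col=1), (row=0, col=3), (row=1, col=0), (row=1, col=4), (row=5, col=4), (row=6, col=3), (row=7, col=0), (row=7, col=2), (row=8, col=1)
  Distance 6: (row=0, col=0), (row=0, col=4), (row=1, col=5), (row=2, col=4), (row=6, col=4), (row=7, col=3), (row=8, col=0), (row=8, col=2)
  Distance 7: (row=0, col=5), (row=1, col=6), (row=2, col=5), (row=6, col=5), (row=7, col=4), (row=8, col=3)  <- goal reached here
One shortest path (7 moves): (row=3, col=1) -> (row=3, col=2) -> (row=3, col=3) -> (row=4, col=3) -> (row=5, col=3) -> (row=5, col=4) -> (row=6, col=4) -> (row=6, col=5)

Answer: Shortest path length: 7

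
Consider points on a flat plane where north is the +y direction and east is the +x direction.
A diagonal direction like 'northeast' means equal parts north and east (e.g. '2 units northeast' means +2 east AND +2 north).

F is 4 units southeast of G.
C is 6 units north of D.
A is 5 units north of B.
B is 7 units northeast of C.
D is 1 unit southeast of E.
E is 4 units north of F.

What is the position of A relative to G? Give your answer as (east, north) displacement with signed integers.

Answer: A is at (east=12, north=17) relative to G.

Derivation:
Place G at the origin (east=0, north=0).
  F is 4 units southeast of G: delta (east=+4, north=-4); F at (east=4, north=-4).
  E is 4 units north of F: delta (east=+0, north=+4); E at (east=4, north=0).
  D is 1 unit southeast of E: delta (east=+1, north=-1); D at (east=5, north=-1).
  C is 6 units north of D: delta (east=+0, north=+6); C at (east=5, north=5).
  B is 7 units northeast of C: delta (east=+7, north=+7); B at (east=12, north=12).
  A is 5 units north of B: delta (east=+0, north=+5); A at (east=12, north=17).
Therefore A relative to G: (east=12, north=17).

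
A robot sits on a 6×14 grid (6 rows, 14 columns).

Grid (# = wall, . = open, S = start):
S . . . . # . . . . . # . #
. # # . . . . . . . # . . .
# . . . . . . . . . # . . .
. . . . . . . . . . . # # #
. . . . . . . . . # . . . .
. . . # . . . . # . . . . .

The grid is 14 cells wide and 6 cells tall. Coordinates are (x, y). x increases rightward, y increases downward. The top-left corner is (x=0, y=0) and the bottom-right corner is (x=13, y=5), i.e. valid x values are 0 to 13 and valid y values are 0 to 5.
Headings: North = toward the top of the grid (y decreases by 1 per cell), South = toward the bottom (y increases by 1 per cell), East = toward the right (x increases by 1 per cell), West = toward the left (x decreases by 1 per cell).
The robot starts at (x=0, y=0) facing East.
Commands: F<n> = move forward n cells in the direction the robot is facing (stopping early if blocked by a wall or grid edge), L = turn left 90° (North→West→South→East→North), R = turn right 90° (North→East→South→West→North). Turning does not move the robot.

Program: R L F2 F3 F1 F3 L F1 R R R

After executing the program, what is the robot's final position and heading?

Start: (x=0, y=0), facing East
  R: turn right, now facing South
  L: turn left, now facing East
  F2: move forward 2, now at (x=2, y=0)
  F3: move forward 2/3 (blocked), now at (x=4, y=0)
  F1: move forward 0/1 (blocked), now at (x=4, y=0)
  F3: move forward 0/3 (blocked), now at (x=4, y=0)
  L: turn left, now facing North
  F1: move forward 0/1 (blocked), now at (x=4, y=0)
  R: turn right, now facing East
  R: turn right, now facing South
  R: turn right, now facing West
Final: (x=4, y=0), facing West

Answer: Final position: (x=4, y=0), facing West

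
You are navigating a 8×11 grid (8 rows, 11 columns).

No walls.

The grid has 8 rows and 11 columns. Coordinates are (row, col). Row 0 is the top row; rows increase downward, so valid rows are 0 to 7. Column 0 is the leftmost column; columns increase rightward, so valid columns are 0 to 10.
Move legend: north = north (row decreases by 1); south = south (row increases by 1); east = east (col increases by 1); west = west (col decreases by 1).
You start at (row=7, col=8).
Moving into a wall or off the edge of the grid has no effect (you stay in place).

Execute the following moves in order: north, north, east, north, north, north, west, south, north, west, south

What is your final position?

Start: (row=7, col=8)
  north (north): (row=7, col=8) -> (row=6, col=8)
  north (north): (row=6, col=8) -> (row=5, col=8)
  east (east): (row=5, col=8) -> (row=5, col=9)
  north (north): (row=5, col=9) -> (row=4, col=9)
  north (north): (row=4, col=9) -> (row=3, col=9)
  north (north): (row=3, col=9) -> (row=2, col=9)
  west (west): (row=2, col=9) -> (row=2, col=8)
  south (south): (row=2, col=8) -> (row=3, col=8)
  north (north): (row=3, col=8) -> (row=2, col=8)
  west (west): (row=2, col=8) -> (row=2, col=7)
  south (south): (row=2, col=7) -> (row=3, col=7)
Final: (row=3, col=7)

Answer: Final position: (row=3, col=7)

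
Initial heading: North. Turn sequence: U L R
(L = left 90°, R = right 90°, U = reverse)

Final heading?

Start: North
  U (U-turn (180°)) -> South
  L (left (90° counter-clockwise)) -> East
  R (right (90° clockwise)) -> South
Final: South

Answer: Final heading: South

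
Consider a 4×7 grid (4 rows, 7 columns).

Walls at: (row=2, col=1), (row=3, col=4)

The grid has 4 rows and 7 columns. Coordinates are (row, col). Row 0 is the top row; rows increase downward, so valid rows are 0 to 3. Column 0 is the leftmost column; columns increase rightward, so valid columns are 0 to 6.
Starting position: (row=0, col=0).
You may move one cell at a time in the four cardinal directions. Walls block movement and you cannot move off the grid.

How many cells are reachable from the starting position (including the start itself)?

Answer: Reachable cells: 26

Derivation:
BFS flood-fill from (row=0, col=0):
  Distance 0: (row=0, col=0)
  Distance 1: (row=0, col=1), (row=1, col=0)
  Distance 2: (row=0, col=2), (row=1, col=1), (row=2, col=0)
  Distance 3: (row=0, col=3), (row=1, col=2), (row=3, col=0)
  Distance 4: (row=0, col=4), (row=1, col=3), (row=2, col=2), (row=3, col=1)
  Distance 5: (row=0, col=5), (row=1, col=4), (row=2, col=3), (row=3, col=2)
  Distance 6: (row=0, col=6), (row=1, col=5), (row=2, col=4), (row=3, col=3)
  Distance 7: (row=1, col=6), (row=2, col=5)
  Distance 8: (row=2, col=6), (row=3, col=5)
  Distance 9: (row=3, col=6)
Total reachable: 26 (grid has 26 open cells total)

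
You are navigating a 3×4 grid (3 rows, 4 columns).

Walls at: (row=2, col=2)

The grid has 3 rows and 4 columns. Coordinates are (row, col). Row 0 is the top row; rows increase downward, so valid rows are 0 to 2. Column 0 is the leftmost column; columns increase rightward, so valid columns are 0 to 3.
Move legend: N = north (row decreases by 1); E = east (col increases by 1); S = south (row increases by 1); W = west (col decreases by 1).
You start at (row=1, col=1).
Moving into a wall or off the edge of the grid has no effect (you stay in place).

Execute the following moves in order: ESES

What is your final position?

Start: (row=1, col=1)
  E (east): (row=1, col=1) -> (row=1, col=2)
  S (south): blocked, stay at (row=1, col=2)
  E (east): (row=1, col=2) -> (row=1, col=3)
  S (south): (row=1, col=3) -> (row=2, col=3)
Final: (row=2, col=3)

Answer: Final position: (row=2, col=3)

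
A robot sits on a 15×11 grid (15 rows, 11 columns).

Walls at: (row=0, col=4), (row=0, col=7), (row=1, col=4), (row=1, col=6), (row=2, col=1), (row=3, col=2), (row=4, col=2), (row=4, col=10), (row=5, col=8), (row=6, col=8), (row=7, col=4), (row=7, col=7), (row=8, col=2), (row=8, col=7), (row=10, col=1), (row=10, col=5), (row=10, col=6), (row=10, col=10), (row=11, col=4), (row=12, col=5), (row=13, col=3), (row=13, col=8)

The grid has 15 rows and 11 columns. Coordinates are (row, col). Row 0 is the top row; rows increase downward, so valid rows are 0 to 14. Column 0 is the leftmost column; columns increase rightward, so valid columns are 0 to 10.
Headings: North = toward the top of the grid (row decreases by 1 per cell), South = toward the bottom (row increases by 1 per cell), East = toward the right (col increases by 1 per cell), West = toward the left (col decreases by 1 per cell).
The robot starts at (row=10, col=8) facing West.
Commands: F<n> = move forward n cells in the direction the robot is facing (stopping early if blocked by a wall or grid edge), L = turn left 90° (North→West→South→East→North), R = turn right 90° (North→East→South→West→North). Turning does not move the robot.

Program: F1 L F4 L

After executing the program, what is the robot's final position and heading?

Start: (row=10, col=8), facing West
  F1: move forward 1, now at (row=10, col=7)
  L: turn left, now facing South
  F4: move forward 4, now at (row=14, col=7)
  L: turn left, now facing East
Final: (row=14, col=7), facing East

Answer: Final position: (row=14, col=7), facing East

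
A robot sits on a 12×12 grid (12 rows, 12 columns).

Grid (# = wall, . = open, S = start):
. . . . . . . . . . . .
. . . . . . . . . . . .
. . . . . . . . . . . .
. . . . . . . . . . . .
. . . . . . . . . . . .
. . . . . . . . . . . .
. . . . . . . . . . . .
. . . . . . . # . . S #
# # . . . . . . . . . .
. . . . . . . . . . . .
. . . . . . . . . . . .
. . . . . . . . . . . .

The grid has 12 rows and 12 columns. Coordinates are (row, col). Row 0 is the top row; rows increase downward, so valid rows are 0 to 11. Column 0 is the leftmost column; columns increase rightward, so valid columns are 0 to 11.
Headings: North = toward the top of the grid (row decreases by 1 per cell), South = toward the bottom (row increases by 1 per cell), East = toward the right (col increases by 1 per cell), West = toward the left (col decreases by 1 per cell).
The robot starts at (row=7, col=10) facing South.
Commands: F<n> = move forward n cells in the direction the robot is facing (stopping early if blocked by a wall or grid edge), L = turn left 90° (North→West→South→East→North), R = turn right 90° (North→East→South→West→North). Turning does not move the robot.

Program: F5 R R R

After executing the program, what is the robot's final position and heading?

Answer: Final position: (row=11, col=10), facing East

Derivation:
Start: (row=7, col=10), facing South
  F5: move forward 4/5 (blocked), now at (row=11, col=10)
  R: turn right, now facing West
  R: turn right, now facing North
  R: turn right, now facing East
Final: (row=11, col=10), facing East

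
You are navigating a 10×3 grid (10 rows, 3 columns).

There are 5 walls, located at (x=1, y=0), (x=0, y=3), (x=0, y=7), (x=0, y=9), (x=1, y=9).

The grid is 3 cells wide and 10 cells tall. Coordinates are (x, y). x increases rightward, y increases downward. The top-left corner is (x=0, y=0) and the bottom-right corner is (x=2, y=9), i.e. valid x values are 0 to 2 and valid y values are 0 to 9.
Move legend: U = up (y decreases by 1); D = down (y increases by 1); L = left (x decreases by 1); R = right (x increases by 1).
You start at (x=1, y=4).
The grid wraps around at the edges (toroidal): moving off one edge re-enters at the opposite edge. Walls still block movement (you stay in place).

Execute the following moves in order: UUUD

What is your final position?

Start: (x=1, y=4)
  U (up): (x=1, y=4) -> (x=1, y=3)
  U (up): (x=1, y=3) -> (x=1, y=2)
  U (up): (x=1, y=2) -> (x=1, y=1)
  D (down): (x=1, y=1) -> (x=1, y=2)
Final: (x=1, y=2)

Answer: Final position: (x=1, y=2)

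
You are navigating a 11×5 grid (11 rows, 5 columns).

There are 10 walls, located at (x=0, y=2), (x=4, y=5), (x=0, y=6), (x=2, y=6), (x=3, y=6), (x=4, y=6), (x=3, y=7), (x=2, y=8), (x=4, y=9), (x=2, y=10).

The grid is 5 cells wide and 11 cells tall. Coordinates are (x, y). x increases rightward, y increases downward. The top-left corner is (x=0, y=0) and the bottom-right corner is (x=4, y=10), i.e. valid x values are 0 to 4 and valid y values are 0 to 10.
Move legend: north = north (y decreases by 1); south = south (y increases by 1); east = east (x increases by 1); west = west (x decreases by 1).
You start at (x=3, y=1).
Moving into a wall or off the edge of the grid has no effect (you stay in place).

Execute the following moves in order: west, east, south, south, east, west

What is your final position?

Start: (x=3, y=1)
  west (west): (x=3, y=1) -> (x=2, y=1)
  east (east): (x=2, y=1) -> (x=3, y=1)
  south (south): (x=3, y=1) -> (x=3, y=2)
  south (south): (x=3, y=2) -> (x=3, y=3)
  east (east): (x=3, y=3) -> (x=4, y=3)
  west (west): (x=4, y=3) -> (x=3, y=3)
Final: (x=3, y=3)

Answer: Final position: (x=3, y=3)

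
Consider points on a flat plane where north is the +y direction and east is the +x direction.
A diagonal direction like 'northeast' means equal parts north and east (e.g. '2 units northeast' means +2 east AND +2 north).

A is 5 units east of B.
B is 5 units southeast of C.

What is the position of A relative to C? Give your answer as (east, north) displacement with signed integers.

Place C at the origin (east=0, north=0).
  B is 5 units southeast of C: delta (east=+5, north=-5); B at (east=5, north=-5).
  A is 5 units east of B: delta (east=+5, north=+0); A at (east=10, north=-5).
Therefore A relative to C: (east=10, north=-5).

Answer: A is at (east=10, north=-5) relative to C.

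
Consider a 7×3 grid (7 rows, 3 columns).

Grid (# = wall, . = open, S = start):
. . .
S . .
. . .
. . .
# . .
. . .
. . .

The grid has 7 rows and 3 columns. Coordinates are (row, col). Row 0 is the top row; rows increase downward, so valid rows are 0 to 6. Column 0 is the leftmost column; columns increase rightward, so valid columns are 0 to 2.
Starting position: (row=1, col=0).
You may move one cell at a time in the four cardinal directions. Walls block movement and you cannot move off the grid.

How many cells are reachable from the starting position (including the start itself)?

Answer: Reachable cells: 20

Derivation:
BFS flood-fill from (row=1, col=0):
  Distance 0: (row=1, col=0)
  Distance 1: (row=0, col=0), (row=1, col=1), (row=2, col=0)
  Distance 2: (row=0, col=1), (row=1, col=2), (row=2, col=1), (row=3, col=0)
  Distance 3: (row=0, col=2), (row=2, col=2), (row=3, col=1)
  Distance 4: (row=3, col=2), (row=4, col=1)
  Distance 5: (row=4, col=2), (row=5, col=1)
  Distance 6: (row=5, col=0), (row=5, col=2), (row=6, col=1)
  Distance 7: (row=6, col=0), (row=6, col=2)
Total reachable: 20 (grid has 20 open cells total)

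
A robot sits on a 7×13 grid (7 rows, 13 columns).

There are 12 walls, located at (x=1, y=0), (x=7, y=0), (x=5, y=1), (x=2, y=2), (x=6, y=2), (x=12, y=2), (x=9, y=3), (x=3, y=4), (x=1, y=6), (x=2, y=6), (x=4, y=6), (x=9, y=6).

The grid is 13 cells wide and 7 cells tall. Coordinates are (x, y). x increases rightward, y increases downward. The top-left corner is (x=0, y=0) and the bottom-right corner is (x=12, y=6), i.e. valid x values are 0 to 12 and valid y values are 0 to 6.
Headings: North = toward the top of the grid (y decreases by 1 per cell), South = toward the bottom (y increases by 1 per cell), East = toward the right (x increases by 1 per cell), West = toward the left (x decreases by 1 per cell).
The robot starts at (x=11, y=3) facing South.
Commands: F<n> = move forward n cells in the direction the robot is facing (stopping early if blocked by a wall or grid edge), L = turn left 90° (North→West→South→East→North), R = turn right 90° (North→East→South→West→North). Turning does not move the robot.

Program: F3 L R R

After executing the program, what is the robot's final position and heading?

Answer: Final position: (x=11, y=6), facing West

Derivation:
Start: (x=11, y=3), facing South
  F3: move forward 3, now at (x=11, y=6)
  L: turn left, now facing East
  R: turn right, now facing South
  R: turn right, now facing West
Final: (x=11, y=6), facing West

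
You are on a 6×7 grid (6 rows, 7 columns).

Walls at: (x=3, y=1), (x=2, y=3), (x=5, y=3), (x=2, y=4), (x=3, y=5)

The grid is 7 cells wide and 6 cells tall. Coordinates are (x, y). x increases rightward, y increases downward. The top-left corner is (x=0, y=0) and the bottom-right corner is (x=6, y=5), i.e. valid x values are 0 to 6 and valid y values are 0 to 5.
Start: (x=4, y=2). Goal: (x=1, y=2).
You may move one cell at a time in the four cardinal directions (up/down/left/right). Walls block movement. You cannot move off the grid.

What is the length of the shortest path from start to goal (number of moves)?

BFS from (x=4, y=2) until reaching (x=1, y=2):
  Distance 0: (x=4, y=2)
  Distance 1: (x=4, y=1), (x=3, y=2), (x=5, y=2), (x=4, y=3)
  Distance 2: (x=4, y=0), (x=5, y=1), (x=2, y=2), (x=6, y=2), (x=3, y=3), (x=4, y=4)
  Distance 3: (x=3, y=0), (x=5, y=0), (x=2, y=1), (x=6, y=1), (x=1, y=2), (x=6, y=3), (x=3, y=4), (x=5, y=4), (x=4, y=5)  <- goal reached here
One shortest path (3 moves): (x=4, y=2) -> (x=3, y=2) -> (x=2, y=2) -> (x=1, y=2)

Answer: Shortest path length: 3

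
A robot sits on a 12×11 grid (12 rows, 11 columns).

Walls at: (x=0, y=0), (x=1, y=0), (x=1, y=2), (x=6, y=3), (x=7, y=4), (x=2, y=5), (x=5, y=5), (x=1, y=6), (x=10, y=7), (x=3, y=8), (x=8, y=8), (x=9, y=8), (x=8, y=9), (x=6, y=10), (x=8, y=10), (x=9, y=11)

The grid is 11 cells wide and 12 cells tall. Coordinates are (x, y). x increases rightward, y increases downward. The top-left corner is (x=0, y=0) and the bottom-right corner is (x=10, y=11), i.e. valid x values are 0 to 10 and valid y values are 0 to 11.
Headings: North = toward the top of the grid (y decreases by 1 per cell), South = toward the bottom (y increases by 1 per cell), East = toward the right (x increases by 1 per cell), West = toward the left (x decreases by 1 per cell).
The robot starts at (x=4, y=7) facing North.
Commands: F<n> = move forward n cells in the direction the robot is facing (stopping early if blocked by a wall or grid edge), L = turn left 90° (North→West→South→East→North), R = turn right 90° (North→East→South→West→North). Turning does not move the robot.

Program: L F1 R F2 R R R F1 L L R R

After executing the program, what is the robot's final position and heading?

Start: (x=4, y=7), facing North
  L: turn left, now facing West
  F1: move forward 1, now at (x=3, y=7)
  R: turn right, now facing North
  F2: move forward 2, now at (x=3, y=5)
  R: turn right, now facing East
  R: turn right, now facing South
  R: turn right, now facing West
  F1: move forward 0/1 (blocked), now at (x=3, y=5)
  L: turn left, now facing South
  L: turn left, now facing East
  R: turn right, now facing South
  R: turn right, now facing West
Final: (x=3, y=5), facing West

Answer: Final position: (x=3, y=5), facing West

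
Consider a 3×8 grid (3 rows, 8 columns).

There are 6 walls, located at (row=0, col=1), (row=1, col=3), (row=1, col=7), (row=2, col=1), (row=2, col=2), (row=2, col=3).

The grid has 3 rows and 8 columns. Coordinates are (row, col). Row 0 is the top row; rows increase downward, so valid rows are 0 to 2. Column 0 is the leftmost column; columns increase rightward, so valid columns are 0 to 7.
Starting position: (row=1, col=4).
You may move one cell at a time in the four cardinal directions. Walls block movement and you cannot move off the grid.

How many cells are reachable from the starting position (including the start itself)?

BFS flood-fill from (row=1, col=4):
  Distance 0: (row=1, col=4)
  Distance 1: (row=0, col=4), (row=1, col=5), (row=2, col=4)
  Distance 2: (row=0, col=3), (row=0, col=5), (row=1, col=6), (row=2, col=5)
  Distance 3: (row=0, col=2), (row=0, col=6), (row=2, col=6)
  Distance 4: (row=0, col=7), (row=1, col=2), (row=2, col=7)
  Distance 5: (row=1, col=1)
  Distance 6: (row=1, col=0)
  Distance 7: (row=0, col=0), (row=2, col=0)
Total reachable: 18 (grid has 18 open cells total)

Answer: Reachable cells: 18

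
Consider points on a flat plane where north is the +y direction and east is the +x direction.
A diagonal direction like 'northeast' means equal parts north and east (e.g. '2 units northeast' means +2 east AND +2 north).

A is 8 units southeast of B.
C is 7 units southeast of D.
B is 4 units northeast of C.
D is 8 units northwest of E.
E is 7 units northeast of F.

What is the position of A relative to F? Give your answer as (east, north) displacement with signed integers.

Place F at the origin (east=0, north=0).
  E is 7 units northeast of F: delta (east=+7, north=+7); E at (east=7, north=7).
  D is 8 units northwest of E: delta (east=-8, north=+8); D at (east=-1, north=15).
  C is 7 units southeast of D: delta (east=+7, north=-7); C at (east=6, north=8).
  B is 4 units northeast of C: delta (east=+4, north=+4); B at (east=10, north=12).
  A is 8 units southeast of B: delta (east=+8, north=-8); A at (east=18, north=4).
Therefore A relative to F: (east=18, north=4).

Answer: A is at (east=18, north=4) relative to F.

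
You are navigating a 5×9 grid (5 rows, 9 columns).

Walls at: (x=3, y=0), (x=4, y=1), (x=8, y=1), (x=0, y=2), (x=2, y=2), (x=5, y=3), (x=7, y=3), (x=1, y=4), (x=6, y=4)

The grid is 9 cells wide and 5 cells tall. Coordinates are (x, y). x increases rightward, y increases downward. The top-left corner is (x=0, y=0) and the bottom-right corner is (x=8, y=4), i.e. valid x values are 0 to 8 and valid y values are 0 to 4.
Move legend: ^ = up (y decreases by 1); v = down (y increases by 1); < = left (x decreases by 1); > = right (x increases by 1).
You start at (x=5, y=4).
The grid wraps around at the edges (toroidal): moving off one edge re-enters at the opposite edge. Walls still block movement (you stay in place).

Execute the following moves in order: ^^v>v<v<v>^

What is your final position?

Start: (x=5, y=4)
  ^ (up): blocked, stay at (x=5, y=4)
  ^ (up): blocked, stay at (x=5, y=4)
  v (down): (x=5, y=4) -> (x=5, y=0)
  > (right): (x=5, y=0) -> (x=6, y=0)
  v (down): (x=6, y=0) -> (x=6, y=1)
  < (left): (x=6, y=1) -> (x=5, y=1)
  v (down): (x=5, y=1) -> (x=5, y=2)
  < (left): (x=5, y=2) -> (x=4, y=2)
  v (down): (x=4, y=2) -> (x=4, y=3)
  > (right): blocked, stay at (x=4, y=3)
  ^ (up): (x=4, y=3) -> (x=4, y=2)
Final: (x=4, y=2)

Answer: Final position: (x=4, y=2)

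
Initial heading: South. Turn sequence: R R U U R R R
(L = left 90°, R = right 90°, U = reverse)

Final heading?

Start: South
  R (right (90° clockwise)) -> West
  R (right (90° clockwise)) -> North
  U (U-turn (180°)) -> South
  U (U-turn (180°)) -> North
  R (right (90° clockwise)) -> East
  R (right (90° clockwise)) -> South
  R (right (90° clockwise)) -> West
Final: West

Answer: Final heading: West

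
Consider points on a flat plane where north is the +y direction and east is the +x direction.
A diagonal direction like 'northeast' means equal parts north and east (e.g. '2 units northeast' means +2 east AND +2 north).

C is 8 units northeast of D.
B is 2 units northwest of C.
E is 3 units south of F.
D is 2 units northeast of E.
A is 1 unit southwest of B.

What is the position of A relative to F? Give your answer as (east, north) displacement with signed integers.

Place F at the origin (east=0, north=0).
  E is 3 units south of F: delta (east=+0, north=-3); E at (east=0, north=-3).
  D is 2 units northeast of E: delta (east=+2, north=+2); D at (east=2, north=-1).
  C is 8 units northeast of D: delta (east=+8, north=+8); C at (east=10, north=7).
  B is 2 units northwest of C: delta (east=-2, north=+2); B at (east=8, north=9).
  A is 1 unit southwest of B: delta (east=-1, north=-1); A at (east=7, north=8).
Therefore A relative to F: (east=7, north=8).

Answer: A is at (east=7, north=8) relative to F.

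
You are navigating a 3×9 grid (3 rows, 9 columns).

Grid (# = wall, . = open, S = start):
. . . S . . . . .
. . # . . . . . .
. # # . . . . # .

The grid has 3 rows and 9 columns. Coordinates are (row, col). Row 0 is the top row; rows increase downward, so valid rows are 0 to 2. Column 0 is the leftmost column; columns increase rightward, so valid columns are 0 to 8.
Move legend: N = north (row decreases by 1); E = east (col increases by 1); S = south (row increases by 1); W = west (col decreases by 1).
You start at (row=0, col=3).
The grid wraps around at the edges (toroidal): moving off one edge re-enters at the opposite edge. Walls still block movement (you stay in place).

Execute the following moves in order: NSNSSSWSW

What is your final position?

Start: (row=0, col=3)
  N (north): (row=0, col=3) -> (row=2, col=3)
  S (south): (row=2, col=3) -> (row=0, col=3)
  N (north): (row=0, col=3) -> (row=2, col=3)
  S (south): (row=2, col=3) -> (row=0, col=3)
  S (south): (row=0, col=3) -> (row=1, col=3)
  S (south): (row=1, col=3) -> (row=2, col=3)
  W (west): blocked, stay at (row=2, col=3)
  S (south): (row=2, col=3) -> (row=0, col=3)
  W (west): (row=0, col=3) -> (row=0, col=2)
Final: (row=0, col=2)

Answer: Final position: (row=0, col=2)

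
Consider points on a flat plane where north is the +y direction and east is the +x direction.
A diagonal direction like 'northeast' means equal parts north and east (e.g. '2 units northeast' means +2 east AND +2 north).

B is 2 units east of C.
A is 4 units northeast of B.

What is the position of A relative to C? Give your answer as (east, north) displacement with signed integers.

Place C at the origin (east=0, north=0).
  B is 2 units east of C: delta (east=+2, north=+0); B at (east=2, north=0).
  A is 4 units northeast of B: delta (east=+4, north=+4); A at (east=6, north=4).
Therefore A relative to C: (east=6, north=4).

Answer: A is at (east=6, north=4) relative to C.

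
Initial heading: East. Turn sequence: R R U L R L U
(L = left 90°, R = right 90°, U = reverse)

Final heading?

Answer: Final heading: South

Derivation:
Start: East
  R (right (90° clockwise)) -> South
  R (right (90° clockwise)) -> West
  U (U-turn (180°)) -> East
  L (left (90° counter-clockwise)) -> North
  R (right (90° clockwise)) -> East
  L (left (90° counter-clockwise)) -> North
  U (U-turn (180°)) -> South
Final: South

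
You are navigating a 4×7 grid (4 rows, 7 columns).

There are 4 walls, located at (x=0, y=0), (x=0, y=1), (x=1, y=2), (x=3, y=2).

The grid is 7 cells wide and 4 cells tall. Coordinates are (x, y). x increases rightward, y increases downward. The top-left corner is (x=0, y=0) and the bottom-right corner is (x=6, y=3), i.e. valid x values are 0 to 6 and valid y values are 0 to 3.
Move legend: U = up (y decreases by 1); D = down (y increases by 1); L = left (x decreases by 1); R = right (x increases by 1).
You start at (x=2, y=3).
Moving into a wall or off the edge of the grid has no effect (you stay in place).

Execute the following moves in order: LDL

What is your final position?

Answer: Final position: (x=0, y=3)

Derivation:
Start: (x=2, y=3)
  L (left): (x=2, y=3) -> (x=1, y=3)
  D (down): blocked, stay at (x=1, y=3)
  L (left): (x=1, y=3) -> (x=0, y=3)
Final: (x=0, y=3)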